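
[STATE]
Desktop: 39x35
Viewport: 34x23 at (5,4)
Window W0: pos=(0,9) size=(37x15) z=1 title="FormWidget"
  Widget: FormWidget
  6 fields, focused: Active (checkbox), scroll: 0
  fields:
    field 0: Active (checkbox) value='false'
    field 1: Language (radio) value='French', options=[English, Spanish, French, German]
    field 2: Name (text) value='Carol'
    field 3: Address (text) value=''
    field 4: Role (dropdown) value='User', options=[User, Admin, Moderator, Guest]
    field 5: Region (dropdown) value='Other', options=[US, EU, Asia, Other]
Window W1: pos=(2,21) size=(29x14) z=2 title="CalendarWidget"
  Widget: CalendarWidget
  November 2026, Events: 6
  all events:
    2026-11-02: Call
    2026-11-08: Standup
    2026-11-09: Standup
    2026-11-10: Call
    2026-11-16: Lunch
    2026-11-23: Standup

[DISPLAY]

                                  
                                  
                                  
                                  
                                  
━━━━━━━━━━━━━━━━━━━━━━━━━━━━━━━┓  
mWidget                        ┃  
───────────────────────────────┨  
tive:     [ ]                  ┃  
nguage:   ( ) English  ( ) Span┃  
me:       [Carol              ]┃  
dress:    [                   ]┃  
le:       [User              ▼]┃  
gion:     [Other             ▼]┃  
                               ┃  
                               ┃  
                               ┃  
━━━━━━━━━━━━━━━━━━━━━━━━━┓     ┃  
alendarWidget            ┃     ┃  
─────────────────────────┨━━━━━┛  
     November 2026       ┃        
 Tu We Th Fr Sa Su       ┃        
                 1       ┃        


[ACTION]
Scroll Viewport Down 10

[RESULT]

tive:     [ ]                  ┃  
nguage:   ( ) English  ( ) Span┃  
me:       [Carol              ]┃  
dress:    [                   ]┃  
le:       [User              ▼]┃  
gion:     [Other             ▼]┃  
                               ┃  
                               ┃  
                               ┃  
━━━━━━━━━━━━━━━━━━━━━━━━━┓     ┃  
alendarWidget            ┃     ┃  
─────────────────────────┨━━━━━┛  
     November 2026       ┃        
 Tu We Th Fr Sa Su       ┃        
                 1       ┃        
*  3  4  5  6  7  8*     ┃        
* 10* 11 12 13 14 15     ┃        
* 17 18 19 20 21 22      ┃        
* 24 25 26 27 28 29      ┃        
                         ┃        
                         ┃        
                         ┃        
━━━━━━━━━━━━━━━━━━━━━━━━━┛        


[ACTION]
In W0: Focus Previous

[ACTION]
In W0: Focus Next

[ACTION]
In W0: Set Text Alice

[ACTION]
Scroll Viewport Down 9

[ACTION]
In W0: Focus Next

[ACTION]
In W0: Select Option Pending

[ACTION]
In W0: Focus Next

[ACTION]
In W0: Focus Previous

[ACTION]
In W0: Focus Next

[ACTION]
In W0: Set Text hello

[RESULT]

tive:     [ ]                  ┃  
nguage:   ( ) English  ( ) Span┃  
me:       [hello              ]┃  
dress:    [                   ]┃  
le:       [User              ▼]┃  
gion:     [Other             ▼]┃  
                               ┃  
                               ┃  
                               ┃  
━━━━━━━━━━━━━━━━━━━━━━━━━┓     ┃  
alendarWidget            ┃     ┃  
─────────────────────────┨━━━━━┛  
     November 2026       ┃        
 Tu We Th Fr Sa Su       ┃        
                 1       ┃        
*  3  4  5  6  7  8*     ┃        
* 10* 11 12 13 14 15     ┃        
* 17 18 19 20 21 22      ┃        
* 24 25 26 27 28 29      ┃        
                         ┃        
                         ┃        
                         ┃        
━━━━━━━━━━━━━━━━━━━━━━━━━┛        


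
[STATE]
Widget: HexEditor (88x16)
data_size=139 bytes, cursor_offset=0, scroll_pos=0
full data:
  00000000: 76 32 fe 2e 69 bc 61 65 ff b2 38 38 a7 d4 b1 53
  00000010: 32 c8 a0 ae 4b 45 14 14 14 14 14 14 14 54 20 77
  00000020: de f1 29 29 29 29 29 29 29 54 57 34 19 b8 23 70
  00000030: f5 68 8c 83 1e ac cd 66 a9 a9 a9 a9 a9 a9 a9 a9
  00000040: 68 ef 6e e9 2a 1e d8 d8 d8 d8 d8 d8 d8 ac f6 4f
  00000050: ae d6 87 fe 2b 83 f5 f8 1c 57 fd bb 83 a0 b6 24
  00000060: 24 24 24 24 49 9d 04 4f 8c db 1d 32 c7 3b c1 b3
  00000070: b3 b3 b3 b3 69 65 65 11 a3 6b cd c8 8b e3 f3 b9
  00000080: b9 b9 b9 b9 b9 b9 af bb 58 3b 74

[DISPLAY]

00000000  76 32 fe 2e 69 bc 61 65  ff b2 38 38 a7 d4 b1 53  |v2..i.ae..88...S|          
00000010  32 c8 a0 ae 4b 45 14 14  14 14 14 14 14 54 20 77  |2...KE.......T w|          
00000020  de f1 29 29 29 29 29 29  29 54 57 34 19 b8 23 70  |..)))))))TW4..#p|          
00000030  f5 68 8c 83 1e ac cd 66  a9 a9 a9 a9 a9 a9 a9 a9  |.h.....f........|          
00000040  68 ef 6e e9 2a 1e d8 d8  d8 d8 d8 d8 d8 ac f6 4f  |h.n.*..........O|          
00000050  ae d6 87 fe 2b 83 f5 f8  1c 57 fd bb 83 a0 b6 24  |....+....W.....$|          
00000060  24 24 24 24 49 9d 04 4f  8c db 1d 32 c7 3b c1 b3  |$$$$I..O...2.;..|          
00000070  b3 b3 b3 b3 69 65 65 11  a3 6b cd c8 8b e3 f3 b9  |....iee..k......|          
00000080  b9 b9 b9 b9 b9 b9 af bb  58 3b 74                 |........X;t     |          
                                                                                        
                                                                                        
                                                                                        
                                                                                        
                                                                                        
                                                                                        
                                                                                        


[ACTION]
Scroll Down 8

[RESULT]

00000080  b9 b9 b9 b9 b9 b9 af bb  58 3b 74                 |........X;t     |          
                                                                                        
                                                                                        
                                                                                        
                                                                                        
                                                                                        
                                                                                        
                                                                                        
                                                                                        
                                                                                        
                                                                                        
                                                                                        
                                                                                        
                                                                                        
                                                                                        
                                                                                        


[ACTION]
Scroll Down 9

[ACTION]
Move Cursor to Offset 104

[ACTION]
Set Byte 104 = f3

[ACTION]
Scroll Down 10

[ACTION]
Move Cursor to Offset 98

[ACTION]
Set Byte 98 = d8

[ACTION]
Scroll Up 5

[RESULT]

00000030  f5 68 8c 83 1e ac cd 66  a9 a9 a9 a9 a9 a9 a9 a9  |.h.....f........|          
00000040  68 ef 6e e9 2a 1e d8 d8  d8 d8 d8 d8 d8 ac f6 4f  |h.n.*..........O|          
00000050  ae d6 87 fe 2b 83 f5 f8  1c 57 fd bb 83 a0 b6 24  |....+....W.....$|          
00000060  24 24 D8 24 49 9d 04 4f  f3 db 1d 32 c7 3b c1 b3  |$$.$I..O...2.;..|          
00000070  b3 b3 b3 b3 69 65 65 11  a3 6b cd c8 8b e3 f3 b9  |....iee..k......|          
00000080  b9 b9 b9 b9 b9 b9 af bb  58 3b 74                 |........X;t     |          
                                                                                        
                                                                                        
                                                                                        
                                                                                        
                                                                                        
                                                                                        
                                                                                        
                                                                                        
                                                                                        
                                                                                        


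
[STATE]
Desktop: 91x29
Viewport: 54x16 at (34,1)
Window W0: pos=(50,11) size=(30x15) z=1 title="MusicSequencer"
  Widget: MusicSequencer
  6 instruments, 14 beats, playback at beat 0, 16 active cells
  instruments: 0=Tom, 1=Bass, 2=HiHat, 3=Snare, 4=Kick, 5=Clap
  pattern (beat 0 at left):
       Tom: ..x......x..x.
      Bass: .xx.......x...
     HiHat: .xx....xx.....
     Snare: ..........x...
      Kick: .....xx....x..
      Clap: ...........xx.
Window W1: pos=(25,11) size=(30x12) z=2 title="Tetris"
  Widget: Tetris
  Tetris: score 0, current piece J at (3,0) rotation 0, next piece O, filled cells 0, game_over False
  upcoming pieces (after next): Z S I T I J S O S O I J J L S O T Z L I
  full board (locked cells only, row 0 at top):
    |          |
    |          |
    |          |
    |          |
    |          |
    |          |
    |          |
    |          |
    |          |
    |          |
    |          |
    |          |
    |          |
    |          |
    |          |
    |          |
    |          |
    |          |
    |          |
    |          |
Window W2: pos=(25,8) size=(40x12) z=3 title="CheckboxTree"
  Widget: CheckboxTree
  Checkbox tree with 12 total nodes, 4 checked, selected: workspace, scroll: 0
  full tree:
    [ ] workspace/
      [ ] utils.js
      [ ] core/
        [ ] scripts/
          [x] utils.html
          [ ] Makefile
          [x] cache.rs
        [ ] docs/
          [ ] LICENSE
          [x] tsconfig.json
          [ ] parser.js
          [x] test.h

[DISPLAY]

                                                      
                                                      
                                                      
                                                      
                                                      
                                                      
                                                      
━━━━━━━━━━━━━━━━━━━━━━━━━━━━━━┓                       
xTree                         ┃                       
──────────────────────────────┨                       
kspace/                       ┃━━━━━━━━━━━━━━┓        
tils.js                       ┃r             ┃        
ore/                          ┃──────────────┨        
 scripts/                     ┃890123        ┃        
x] utils.html                 ┃·█··█·        ┃        
 ] Makefile                   ┃··█···        ┃        


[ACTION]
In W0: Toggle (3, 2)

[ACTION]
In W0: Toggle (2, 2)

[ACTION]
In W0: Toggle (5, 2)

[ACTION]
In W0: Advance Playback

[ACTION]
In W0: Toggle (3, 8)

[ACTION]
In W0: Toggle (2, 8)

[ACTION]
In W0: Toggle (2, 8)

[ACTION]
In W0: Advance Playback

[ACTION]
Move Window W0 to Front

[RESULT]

                                                      
                                                      
                                                      
                                                      
                                                      
                                                      
                                                      
━━━━━━━━━━━━━━━━━━━━━━━━━━━━━━┓                       
xTree                         ┃                       
──────────────────────────────┨                       
kspace/         ┏━━━━━━━━━━━━━━━━━━━━━━━━━━━━┓        
tils.js         ┃ MusicSequencer             ┃        
ore/            ┠────────────────────────────┨        
 scripts/       ┃      01▼34567890123        ┃        
x] utils.html   ┃   Tom··█······█··█·        ┃        
 ] Makefile     ┃  Bass·██·······█···        ┃        


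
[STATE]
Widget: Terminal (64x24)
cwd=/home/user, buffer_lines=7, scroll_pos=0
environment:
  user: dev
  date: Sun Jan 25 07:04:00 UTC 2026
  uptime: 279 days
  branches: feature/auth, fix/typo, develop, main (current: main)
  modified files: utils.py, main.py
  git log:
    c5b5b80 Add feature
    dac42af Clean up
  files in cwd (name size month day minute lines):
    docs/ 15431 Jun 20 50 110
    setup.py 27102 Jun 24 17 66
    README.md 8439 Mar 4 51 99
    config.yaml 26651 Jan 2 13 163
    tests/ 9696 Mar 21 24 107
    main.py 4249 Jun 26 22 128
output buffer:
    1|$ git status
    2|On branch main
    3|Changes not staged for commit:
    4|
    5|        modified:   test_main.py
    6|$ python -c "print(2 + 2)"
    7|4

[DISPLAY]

$ git status                                                    
On branch main                                                  
Changes not staged for commit:                                  
                                                                
        modified:   test_main.py                                
$ python -c "print(2 + 2)"                                      
4                                                               
$ █                                                             
                                                                
                                                                
                                                                
                                                                
                                                                
                                                                
                                                                
                                                                
                                                                
                                                                
                                                                
                                                                
                                                                
                                                                
                                                                
                                                                


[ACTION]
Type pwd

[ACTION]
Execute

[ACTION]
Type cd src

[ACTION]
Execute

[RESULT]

$ git status                                                    
On branch main                                                  
Changes not staged for commit:                                  
                                                                
        modified:   test_main.py                                
$ python -c "print(2 + 2)"                                      
4                                                               
$ pwd                                                           
/home/user                                                      
$ cd src                                                        
                                                                
$ █                                                             
                                                                
                                                                
                                                                
                                                                
                                                                
                                                                
                                                                
                                                                
                                                                
                                                                
                                                                
                                                                


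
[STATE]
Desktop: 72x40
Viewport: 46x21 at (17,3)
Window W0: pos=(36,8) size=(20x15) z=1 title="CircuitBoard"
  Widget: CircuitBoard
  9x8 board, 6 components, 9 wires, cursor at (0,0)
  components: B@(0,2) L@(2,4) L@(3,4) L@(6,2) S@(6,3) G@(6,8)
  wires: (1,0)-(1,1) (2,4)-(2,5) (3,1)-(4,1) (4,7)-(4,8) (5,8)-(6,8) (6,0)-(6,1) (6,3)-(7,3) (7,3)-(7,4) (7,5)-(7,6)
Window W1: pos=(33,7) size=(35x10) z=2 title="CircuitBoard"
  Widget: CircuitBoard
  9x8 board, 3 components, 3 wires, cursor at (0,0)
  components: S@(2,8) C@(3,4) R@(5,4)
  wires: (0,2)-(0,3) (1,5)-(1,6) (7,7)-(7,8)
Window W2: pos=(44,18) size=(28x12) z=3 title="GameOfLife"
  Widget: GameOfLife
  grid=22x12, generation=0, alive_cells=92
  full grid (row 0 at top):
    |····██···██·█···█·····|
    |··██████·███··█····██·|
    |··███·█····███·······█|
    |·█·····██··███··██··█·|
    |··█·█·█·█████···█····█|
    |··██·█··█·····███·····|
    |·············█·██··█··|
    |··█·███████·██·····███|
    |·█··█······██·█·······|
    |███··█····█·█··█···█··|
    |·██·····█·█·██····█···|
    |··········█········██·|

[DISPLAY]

                                              
                                              
                                              
                                              
                ┏━━━━━━━━━━━━━━━━━━━━━━━━━━━━━
                ┃ CircuitBoard                
                ┠─────────────────────────────
                ┃   0 1 2 3 4 5 6 7 8         
                ┃0  [.]      · ─ ·            
                ┃                             
                ┃1                       · ─ ·
                ┃                             
                ┃2                            
                ┗━━━━━━━━━━━━━━━━━━━━━━━━━━━━━
                   ┃                  ┃       
                   ┃3      ┏━━━━━━━━━━━━━━━━━━
                   ┃       ┃ GameOfLife       
                   ┃4      ┠──────────────────
                   ┃       ┃Gen: 0            
                   ┗━━━━━━━┃··███·█····███····
                           ┃·█·····██··███··██


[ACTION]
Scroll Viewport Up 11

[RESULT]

                                              
                                              
                                              
                                              
                                              
                                              
                                              
                ┏━━━━━━━━━━━━━━━━━━━━━━━━━━━━━
                ┃ CircuitBoard                
                ┠─────────────────────────────
                ┃   0 1 2 3 4 5 6 7 8         
                ┃0  [.]      · ─ ·            
                ┃                             
                ┃1                       · ─ ·
                ┃                             
                ┃2                            
                ┗━━━━━━━━━━━━━━━━━━━━━━━━━━━━━
                   ┃                  ┃       
                   ┃3      ┏━━━━━━━━━━━━━━━━━━
                   ┃       ┃ GameOfLife       
                   ┃4      ┠──────────────────


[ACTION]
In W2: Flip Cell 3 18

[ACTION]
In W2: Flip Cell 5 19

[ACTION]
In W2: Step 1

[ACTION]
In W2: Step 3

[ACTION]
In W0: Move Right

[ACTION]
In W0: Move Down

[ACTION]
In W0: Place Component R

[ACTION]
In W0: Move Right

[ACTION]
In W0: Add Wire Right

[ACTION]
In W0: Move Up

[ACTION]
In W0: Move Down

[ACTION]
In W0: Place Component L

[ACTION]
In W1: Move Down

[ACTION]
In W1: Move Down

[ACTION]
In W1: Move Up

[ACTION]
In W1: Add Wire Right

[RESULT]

                                              
                                              
                                              
                                              
                                              
                                              
                                              
                ┏━━━━━━━━━━━━━━━━━━━━━━━━━━━━━
                ┃ CircuitBoard                
                ┠─────────────────────────────
                ┃   0 1 2 3 4 5 6 7 8         
                ┃0           · ─ ·            
                ┃                             
                ┃1  [.]─ ·               · ─ ·
                ┃                             
                ┃2                            
                ┗━━━━━━━━━━━━━━━━━━━━━━━━━━━━━
                   ┃                  ┃       
                   ┃3      ┏━━━━━━━━━━━━━━━━━━
                   ┃       ┃ GameOfLife       
                   ┃4      ┠──────────────────


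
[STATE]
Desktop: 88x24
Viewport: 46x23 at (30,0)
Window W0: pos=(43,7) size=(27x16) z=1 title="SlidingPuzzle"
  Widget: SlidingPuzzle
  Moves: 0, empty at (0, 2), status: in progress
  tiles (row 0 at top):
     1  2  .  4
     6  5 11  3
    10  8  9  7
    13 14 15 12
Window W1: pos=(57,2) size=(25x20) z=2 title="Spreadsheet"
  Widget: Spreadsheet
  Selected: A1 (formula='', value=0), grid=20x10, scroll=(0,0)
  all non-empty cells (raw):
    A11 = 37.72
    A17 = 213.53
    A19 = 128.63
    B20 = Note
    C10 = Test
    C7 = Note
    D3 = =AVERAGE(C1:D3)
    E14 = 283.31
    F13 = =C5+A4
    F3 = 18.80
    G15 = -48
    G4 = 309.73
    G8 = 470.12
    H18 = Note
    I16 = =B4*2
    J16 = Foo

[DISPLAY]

                                              
                                              
                           ┏━━━━━━━━━━━━━━━━━━
                           ┃ Spreadsheet      
                           ┠──────────────────
                           ┃A1:               
                           ┃       A       B  
             ┏━━━━━━━━━━━━━┃------------------
             ┃ SlidingPuzzl┃  1      [0]      
             ┠─────────────┃  2        0      
             ┃┌────┬────┬──┃  3        0      
             ┃│  1 │  2 │  ┃  4        0      
             ┃├────┼────┼──┃  5        0      
             ┃│  6 │  5 │ 1┃  6        0      
             ┃├────┼────┼──┃  7        0      
             ┃│ 10 │  8 │  ┃  8        0      
             ┃├────┼────┼──┃  9        0      
             ┃│ 13 │ 14 │ 1┃ 10        0      
             ┃└────┴────┴──┃ 11    37.72      
             ┃Moves: 0     ┃ 12        0      
             ┃             ┃ 13        0      
             ┃             ┗━━━━━━━━━━━━━━━━━━
             ┗━━━━━━━━━━━━━━━━━━━━━━━━━┛      


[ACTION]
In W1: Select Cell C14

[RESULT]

                                              
                                              
                           ┏━━━━━━━━━━━━━━━━━━
                           ┃ Spreadsheet      
                           ┠──────────────────
                           ┃C14:              
                           ┃       A       B  
             ┏━━━━━━━━━━━━━┃------------------
             ┃ SlidingPuzzl┃  1        0      
             ┠─────────────┃  2        0      
             ┃┌────┬────┬──┃  3        0      
             ┃│  1 │  2 │  ┃  4        0      
             ┃├────┼────┼──┃  5        0      
             ┃│  6 │  5 │ 1┃  6        0      
             ┃├────┼────┼──┃  7        0      
             ┃│ 10 │  8 │  ┃  8        0      
             ┃├────┼────┼──┃  9        0      
             ┃│ 13 │ 14 │ 1┃ 10        0      
             ┃└────┴────┴──┃ 11    37.72      
             ┃Moves: 0     ┃ 12        0      
             ┃             ┃ 13        0      
             ┃             ┗━━━━━━━━━━━━━━━━━━
             ┗━━━━━━━━━━━━━━━━━━━━━━━━━┛      


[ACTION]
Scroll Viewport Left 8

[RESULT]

                                              
                                              
                                   ┏━━━━━━━━━━
                                   ┃ Spreadshe
                                   ┠──────────
                                   ┃C14:      
                                   ┃       A  
                     ┏━━━━━━━━━━━━━┃----------
                     ┃ SlidingPuzzl┃  1       
                     ┠─────────────┃  2       
                     ┃┌────┬────┬──┃  3       
                     ┃│  1 │  2 │  ┃  4       
                     ┃├────┼────┼──┃  5       
                     ┃│  6 │  5 │ 1┃  6       
                     ┃├────┼────┼──┃  7       
                     ┃│ 10 │  8 │  ┃  8       
                     ┃├────┼────┼──┃  9       
                     ┃│ 13 │ 14 │ 1┃ 10       
                     ┃└────┴────┴──┃ 11    37.
                     ┃Moves: 0     ┃ 12       
                     ┃             ┃ 13       
                     ┃             ┗━━━━━━━━━━
                     ┗━━━━━━━━━━━━━━━━━━━━━━━━


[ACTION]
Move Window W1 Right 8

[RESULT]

                                              
                                              
                                         ┏━━━━
                                         ┃ Spr
                                         ┠────
                                         ┃C14:
                                         ┃    
                     ┏━━━━━━━━━━━━━━━━━━━┃----
                     ┃ SlidingPuzzle     ┃  1 
                     ┠───────────────────┃  2 
                     ┃┌────┬────┬────┬───┃  3 
                     ┃│  1 │  2 │    │  4┃  4 
                     ┃├────┼────┼────┼───┃  5 
                     ┃│  6 │  5 │ 11 │  3┃  6 
                     ┃├────┼────┼────┼───┃  7 
                     ┃│ 10 │  8 │  9 │  7┃  8 
                     ┃├────┼────┼────┼───┃  9 
                     ┃│ 13 │ 14 │ 15 │ 12┃ 10 
                     ┃└────┴────┴────┴───┃ 11 
                     ┃Moves: 0           ┃ 12 
                     ┃                   ┃ 13 
                     ┃                   ┗━━━━
                     ┗━━━━━━━━━━━━━━━━━━━━━━━━


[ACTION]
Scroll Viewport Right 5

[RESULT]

                                              
                                              
                                    ┏━━━━━━━━━
                                    ┃ Spreadsh
                                    ┠─────────
                                    ┃C14:     
                                    ┃       A 
                ┏━━━━━━━━━━━━━━━━━━━┃---------
                ┃ SlidingPuzzle     ┃  1      
                ┠───────────────────┃  2      
                ┃┌────┬────┬────┬───┃  3      
                ┃│  1 │  2 │    │  4┃  4      
                ┃├────┼────┼────┼───┃  5      
                ┃│  6 │  5 │ 11 │  3┃  6      
                ┃├────┼────┼────┼───┃  7      
                ┃│ 10 │  8 │  9 │  7┃  8      
                ┃├────┼────┼────┼───┃  9      
                ┃│ 13 │ 14 │ 15 │ 12┃ 10      
                ┃└────┴────┴────┴───┃ 11    37
                ┃Moves: 0           ┃ 12      
                ┃                   ┃ 13      
                ┃                   ┗━━━━━━━━━
                ┗━━━━━━━━━━━━━━━━━━━━━━━━━┛   


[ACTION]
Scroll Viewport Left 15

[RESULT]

                                              
                                              
                                              
                                              
                                              
                                              
                                              
                               ┏━━━━━━━━━━━━━━
                               ┃ SlidingPuzzle
                               ┠──────────────
                               ┃┌────┬────┬───
                               ┃│  1 │  2 │   
                               ┃├────┼────┼───
                               ┃│  6 │  5 │ 11
                               ┃├────┼────┼───
                               ┃│ 10 │  8 │  9
                               ┃├────┼────┼───
                               ┃│ 13 │ 14 │ 15
                               ┃└────┴────┴───
                               ┃Moves: 0      
                               ┃              
                               ┃              
                               ┗━━━━━━━━━━━━━━


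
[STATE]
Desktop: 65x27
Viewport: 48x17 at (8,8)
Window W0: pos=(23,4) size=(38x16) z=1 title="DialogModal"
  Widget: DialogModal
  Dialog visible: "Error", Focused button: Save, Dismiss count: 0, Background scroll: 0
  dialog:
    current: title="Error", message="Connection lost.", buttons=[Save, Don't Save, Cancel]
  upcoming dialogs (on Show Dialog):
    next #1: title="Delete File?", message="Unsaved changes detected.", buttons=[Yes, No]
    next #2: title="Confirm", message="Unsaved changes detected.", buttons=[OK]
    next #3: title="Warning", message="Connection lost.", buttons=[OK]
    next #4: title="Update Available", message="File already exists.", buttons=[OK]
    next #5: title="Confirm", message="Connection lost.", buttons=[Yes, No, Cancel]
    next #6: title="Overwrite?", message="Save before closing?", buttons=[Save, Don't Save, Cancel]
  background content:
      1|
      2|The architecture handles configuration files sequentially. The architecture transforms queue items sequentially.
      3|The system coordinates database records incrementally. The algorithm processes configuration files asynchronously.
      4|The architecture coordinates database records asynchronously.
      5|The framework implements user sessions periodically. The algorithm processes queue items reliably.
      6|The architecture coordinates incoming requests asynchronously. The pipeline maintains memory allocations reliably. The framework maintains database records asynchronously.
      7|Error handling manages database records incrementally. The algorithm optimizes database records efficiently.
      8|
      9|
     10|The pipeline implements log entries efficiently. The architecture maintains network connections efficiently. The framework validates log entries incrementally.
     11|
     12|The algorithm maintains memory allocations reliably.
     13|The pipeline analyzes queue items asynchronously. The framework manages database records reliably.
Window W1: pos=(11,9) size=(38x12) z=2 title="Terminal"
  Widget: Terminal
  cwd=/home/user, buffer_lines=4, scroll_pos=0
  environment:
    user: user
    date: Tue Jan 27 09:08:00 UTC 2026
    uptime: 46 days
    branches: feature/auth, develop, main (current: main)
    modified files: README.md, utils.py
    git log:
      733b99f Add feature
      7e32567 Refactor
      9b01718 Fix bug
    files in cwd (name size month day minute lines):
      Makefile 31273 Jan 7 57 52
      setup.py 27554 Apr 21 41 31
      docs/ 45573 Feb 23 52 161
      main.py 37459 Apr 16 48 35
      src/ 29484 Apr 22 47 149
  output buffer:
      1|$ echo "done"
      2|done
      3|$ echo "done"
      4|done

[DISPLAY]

               ┃The architecture handles configu
   ┏━━━━━━━━━━━━━━━━━━━━━━━━━━━━━━━━━━━━┓tabase 
   ┃ Terminal                           ┃───────
   ┠────────────────────────────────────┨       
   ┃$ echo "done"                       ┃.      
   ┃done                                ┃Cancel 
   ┃$ echo "done"                       ┃───────
   ┃done                                ┃       
   ┃$ █                                 ┃og entr
   ┃                                    ┃       
   ┃                                    ┃emory a
   ┃                                    ┃━━━━━━━
   ┗━━━━━━━━━━━━━━━━━━━━━━━━━━━━━━━━━━━━┛       
                                                
                                                
                                                
                                                


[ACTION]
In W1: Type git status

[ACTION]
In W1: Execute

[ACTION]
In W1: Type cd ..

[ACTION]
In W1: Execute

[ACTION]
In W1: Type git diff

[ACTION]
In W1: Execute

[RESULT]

               ┃The architecture handles configu
   ┏━━━━━━━━━━━━━━━━━━━━━━━━━━━━━━━━━━━━┓tabase 
   ┃ Terminal                           ┃───────
   ┠────────────────────────────────────┨       
   ┃$ git diff                          ┃.      
   ┃diff --git a/main.py b/main.py      ┃Cancel 
   ┃--- a/main.py                       ┃───────
   ┃+++ b/main.py                       ┃       
   ┃@@ -1,3 +1,4 @@                     ┃og entr
   ┃+# updated                          ┃       
   ┃ import sys                         ┃emory a
   ┃$ █                                 ┃━━━━━━━
   ┗━━━━━━━━━━━━━━━━━━━━━━━━━━━━━━━━━━━━┛       
                                                
                                                
                                                
                                                


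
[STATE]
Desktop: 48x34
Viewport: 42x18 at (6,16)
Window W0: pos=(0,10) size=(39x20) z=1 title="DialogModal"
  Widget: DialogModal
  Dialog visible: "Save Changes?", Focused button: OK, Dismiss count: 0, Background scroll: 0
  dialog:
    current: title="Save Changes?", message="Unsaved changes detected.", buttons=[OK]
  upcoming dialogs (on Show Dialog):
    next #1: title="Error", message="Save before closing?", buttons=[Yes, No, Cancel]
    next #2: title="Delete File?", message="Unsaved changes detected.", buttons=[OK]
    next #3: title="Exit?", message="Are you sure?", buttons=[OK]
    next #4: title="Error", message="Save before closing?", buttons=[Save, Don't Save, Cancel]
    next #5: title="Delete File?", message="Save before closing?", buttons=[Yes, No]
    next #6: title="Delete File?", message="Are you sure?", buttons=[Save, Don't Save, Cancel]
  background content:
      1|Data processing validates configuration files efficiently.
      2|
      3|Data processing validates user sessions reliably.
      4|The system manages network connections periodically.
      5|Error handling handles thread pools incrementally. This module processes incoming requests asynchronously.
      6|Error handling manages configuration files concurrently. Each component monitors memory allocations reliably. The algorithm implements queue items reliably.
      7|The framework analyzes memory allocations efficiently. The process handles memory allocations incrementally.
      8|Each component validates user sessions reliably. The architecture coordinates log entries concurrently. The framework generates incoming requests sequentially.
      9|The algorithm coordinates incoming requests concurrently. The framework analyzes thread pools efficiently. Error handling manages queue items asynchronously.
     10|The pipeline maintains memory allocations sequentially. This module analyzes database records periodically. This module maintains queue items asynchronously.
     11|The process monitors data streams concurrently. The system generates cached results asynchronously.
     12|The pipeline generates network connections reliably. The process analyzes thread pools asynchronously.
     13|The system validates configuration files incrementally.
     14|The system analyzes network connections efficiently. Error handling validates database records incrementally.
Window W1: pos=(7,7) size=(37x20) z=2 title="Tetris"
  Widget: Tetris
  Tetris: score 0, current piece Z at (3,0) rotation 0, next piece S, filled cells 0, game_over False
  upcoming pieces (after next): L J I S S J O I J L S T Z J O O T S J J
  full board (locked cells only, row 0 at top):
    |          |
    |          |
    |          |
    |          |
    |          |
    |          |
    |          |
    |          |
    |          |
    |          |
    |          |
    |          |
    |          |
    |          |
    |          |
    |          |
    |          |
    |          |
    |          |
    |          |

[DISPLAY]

y┃          │Score:                  ┃    
 ┃          │0                       ┃    
─┃          │                        ┃    
 ┃          │                        ┃    
 ┃          │                        ┃    
 ┃          │                        ┃    
─┃          │                        ┃    
r┃          │                        ┃    
i┃          │                        ┃    
y┃          │                        ┃    
y┗━━━━━━━━━━━━━━━━━━━━━━━━━━━━━━━━━━━┛    
                                ┃         
                                ┃         
━━━━━━━━━━━━━━━━━━━━━━━━━━━━━━━━┛         
                                          
                                          
                                          
                                          


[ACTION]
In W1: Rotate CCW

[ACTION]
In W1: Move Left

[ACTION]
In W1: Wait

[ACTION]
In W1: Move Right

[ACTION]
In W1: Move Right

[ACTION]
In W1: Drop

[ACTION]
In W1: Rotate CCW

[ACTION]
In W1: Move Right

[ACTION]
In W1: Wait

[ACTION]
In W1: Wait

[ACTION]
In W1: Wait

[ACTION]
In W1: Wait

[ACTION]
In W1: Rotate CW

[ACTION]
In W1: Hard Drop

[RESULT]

y┃          │Score:                  ┃    
 ┃          │0                       ┃    
─┃          │                        ┃    
 ┃          │                        ┃    
 ┃          │                        ┃    
 ┃          │                        ┃    
─┃          │                        ┃    
r┃      ▓   │                        ┃    
i┃     ▓▓   │                        ┃    
y┃     ▓    │                        ┃    
y┗━━━━━━━━━━━━━━━━━━━━━━━━━━━━━━━━━━━┛    
                                ┃         
                                ┃         
━━━━━━━━━━━━━━━━━━━━━━━━━━━━━━━━┛         
                                          
                                          
                                          
                                          
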